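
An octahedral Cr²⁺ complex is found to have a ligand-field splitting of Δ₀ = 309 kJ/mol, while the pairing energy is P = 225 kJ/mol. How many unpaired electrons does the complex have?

2

Cr²⁺: group 6, so d-count = 6 − 2 = 4.
With Δ₀ > P the complex is low-spin.
Filling d⁴ accordingly: t₂g⁴ eg⁰.
Unpaired electrons: 2.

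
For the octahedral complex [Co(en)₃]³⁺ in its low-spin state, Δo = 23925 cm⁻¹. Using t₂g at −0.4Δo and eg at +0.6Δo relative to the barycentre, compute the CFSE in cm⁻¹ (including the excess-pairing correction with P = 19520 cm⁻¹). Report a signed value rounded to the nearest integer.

en is neutral, so the +3 overall charge sits on Co: oxidation state +3.
Co is in group 9, so Co³⁺ is d⁶ (9 − 3 = 6).
Electron filling gives t₂g⁶ eg⁰.
The orbital stabilization is -2.4Δo = -2.4 × 23925 = -57420 cm⁻¹.
Relative to high-spin t₂g⁴ eg² (1 paired), the low-spin configuration has 2 additional pairs, contributing +2 × 19520 = +39040 cm⁻¹.
Overall CFSE = -57420 + 39040 = -18380 cm⁻¹.

-18380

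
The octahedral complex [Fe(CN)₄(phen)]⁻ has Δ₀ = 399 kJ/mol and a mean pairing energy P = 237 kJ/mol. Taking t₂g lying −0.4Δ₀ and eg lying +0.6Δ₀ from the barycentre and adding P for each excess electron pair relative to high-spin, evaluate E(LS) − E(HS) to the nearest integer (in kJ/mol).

Ligand charges: 4×(-1) from CN⁻ and 1×(+0) from phen sum to -4; with overall charge -1, Fe is +3.
Fe is in group 8, so Fe³⁺ is d⁵ (8 − 3 = 5).
In the high-spin limit (t₂g³ eg²) the orbital term is 0.0Δ₀ = 0 kJ/mol, with no excess pairing.
Low-spin: t₂g⁵ eg⁰, orbital CFSE = -2.0Δ₀ = -798 kJ/mol; plus 2 excess pairs × P = +474 kJ/mol; total -324 kJ/mol.
Thus E(LS) − E(HS) = -324 kJ/mol.

-324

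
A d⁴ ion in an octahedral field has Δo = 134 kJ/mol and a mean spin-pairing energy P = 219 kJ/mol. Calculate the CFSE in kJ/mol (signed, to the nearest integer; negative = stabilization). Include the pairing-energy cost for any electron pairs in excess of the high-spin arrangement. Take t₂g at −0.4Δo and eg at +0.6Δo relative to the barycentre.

-80

Since Δo = 134 kJ/mol < P = 219 kJ/mol, the complex adopts the high-spin configuration.
Configuration: t₂g³ eg¹.
Orbital CFSE = -0.6Δo = -0.6 × 134 = -80 kJ/mol.
High-spin has no excess pairs, so no pairing correction applies.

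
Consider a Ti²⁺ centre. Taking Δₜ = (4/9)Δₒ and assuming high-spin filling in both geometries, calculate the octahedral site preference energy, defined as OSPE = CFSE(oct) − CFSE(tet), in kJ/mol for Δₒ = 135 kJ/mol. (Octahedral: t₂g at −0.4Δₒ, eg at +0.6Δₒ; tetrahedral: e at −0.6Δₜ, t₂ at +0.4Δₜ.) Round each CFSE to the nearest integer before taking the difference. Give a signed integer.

Ti sits in group 4; removing 2 electrons leaves Ti²⁺ with 4 − 2 = 2 d electrons.
Octahedral (high-spin): t₂g² eg⁰, CFSE = 2(−0.4) + 0(+0.6) = -0.8Δₒ = -0.8 × 135 = -108 kJ/mol.
Tetrahedral e² t₂⁰ gives -1.2Δₜ = -1.2 × (4/9) × 135 = -72 kJ/mol.
OSPE = -108 − (-72) = -36 kJ/mol.

-36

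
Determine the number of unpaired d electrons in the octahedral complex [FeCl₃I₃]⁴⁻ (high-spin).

4

Ligand charges: 3×(-1) from Cl⁻ and 3×(-1) from I⁻ sum to -6; with overall charge -4, Fe is +2.
Group 8 minus oxidation state +2 gives a d⁶ configuration for Fe²⁺.
Configuration: t2g^4 e_g^2, giving 4 unpaired electrons.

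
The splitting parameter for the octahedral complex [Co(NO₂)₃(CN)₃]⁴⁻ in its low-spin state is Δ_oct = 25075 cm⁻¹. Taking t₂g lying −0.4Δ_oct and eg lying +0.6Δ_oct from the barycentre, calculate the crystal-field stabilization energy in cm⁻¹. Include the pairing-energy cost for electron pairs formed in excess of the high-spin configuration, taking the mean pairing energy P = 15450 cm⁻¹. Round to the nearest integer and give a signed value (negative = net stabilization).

-29685

Ligand charges: 3×(-1) from NO₂⁻ and 3×(-1) from CN⁻ sum to -6; with overall charge -4, Co is +2.
Co sits in group 9; removing 2 electrons leaves Co²⁺ with 9 − 2 = 7 d electrons.
Electron filling gives t₂g⁶ eg¹.
Orbital CFSE = 6(-0.4) + 1(0.6) = -1.8Δ_oct = -1.8 × 25075 = -45135 cm⁻¹.
Relative to high-spin t₂g⁵ eg² (2 paired), the low-spin configuration has 1 additional pair, contributing +1 × 15450 = +15450 cm⁻¹.
Net CFSE = -45135 + 15450 = -29685 cm⁻¹.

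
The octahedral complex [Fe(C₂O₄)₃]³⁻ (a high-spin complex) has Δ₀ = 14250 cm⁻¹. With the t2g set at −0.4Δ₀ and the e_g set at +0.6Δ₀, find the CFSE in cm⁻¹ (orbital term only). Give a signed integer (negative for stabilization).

Each C₂O₄²⁻ contributes -2; 3 × (-2) = -6. With overall charge -3, Fe is in the +3 oxidation state.
Fe sits in group 8; removing 3 electrons leaves Fe³⁺ with 8 − 3 = 5 d electrons.
The d⁵ electrons fill as t2g^3 e_g^2.
CFSE(orbital) = 3×(-0.4Δ₀) + 2×(0.6Δ₀) = 0.0Δ₀; with Δ₀ = 14250 cm⁻¹ that is 0 cm⁻¹.

0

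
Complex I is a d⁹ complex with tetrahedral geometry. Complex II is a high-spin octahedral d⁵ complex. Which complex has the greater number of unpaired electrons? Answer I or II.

II

I: With tetrahedral geometry the complex is necessarily high-spin; e⁴ t₂⁵ → 1 unpaired.
II: t₂g³ eg² → 5 unpaired.
So II has more unpaired electrons.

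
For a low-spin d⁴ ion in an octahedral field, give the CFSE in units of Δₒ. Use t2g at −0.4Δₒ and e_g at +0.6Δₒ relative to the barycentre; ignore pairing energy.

-1.6 Δₒ

Configuration: t2g^4 e_g^0.
CFSE = 4(-0.4Δₒ) + 0(0.6Δₒ) = -1.6Δₒ + 0.0Δₒ = -1.6Δₒ.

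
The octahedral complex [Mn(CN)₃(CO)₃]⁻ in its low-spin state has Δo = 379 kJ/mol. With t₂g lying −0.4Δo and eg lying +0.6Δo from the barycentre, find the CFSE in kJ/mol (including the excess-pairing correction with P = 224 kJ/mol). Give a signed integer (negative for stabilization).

Ligand charges: 3×(-1) from CN⁻ and 3×(+0) from CO sum to -3; with overall charge -1, Mn is +2.
Mn is in group 7, so Mn²⁺ is d⁵ (7 − 2 = 5).
The d⁵ electrons fill as t₂g⁵ eg⁰.
The orbital stabilization is -2.0Δo = -2.0 × 379 = -758 kJ/mol.
Relative to high-spin t₂g³ eg² (0 paired), the low-spin configuration has 2 additional pairs, contributing +2 × 224 = +448 kJ/mol.
Combining: -758 + 448 = -310 kJ/mol.

-310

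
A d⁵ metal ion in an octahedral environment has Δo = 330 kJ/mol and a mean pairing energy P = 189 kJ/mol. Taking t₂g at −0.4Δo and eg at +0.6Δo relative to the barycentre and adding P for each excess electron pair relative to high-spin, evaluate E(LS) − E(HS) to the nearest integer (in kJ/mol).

High-spin: t₂g³ eg², CFSE = 0.0Δo = 0 kJ/mol.
Low-spin t₂g⁵ eg⁰ gives -2.0Δo = -660 kJ/mol, but forming 2 extra pairs costs 2P = 378 kJ/mol, so E(LS) = -660 + 378 = -282 kJ/mol.
The difference is -282 − (0) = -282 kJ/mol, so low-spin lies lower.

-282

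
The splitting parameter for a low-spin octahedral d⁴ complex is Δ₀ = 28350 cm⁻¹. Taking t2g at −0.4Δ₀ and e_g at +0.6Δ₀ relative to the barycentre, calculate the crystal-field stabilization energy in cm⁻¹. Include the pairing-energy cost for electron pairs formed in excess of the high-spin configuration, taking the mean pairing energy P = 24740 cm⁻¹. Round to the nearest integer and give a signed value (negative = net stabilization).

-20620

The d⁴ electrons fill as t2g^4 e_g^0.
The orbital stabilization is -1.6Δ₀ = -1.6 × 28350 = -45360 cm⁻¹.
Relative to high-spin t2g^3 e_g^1 (0 paired), the low-spin configuration has 1 additional pair, contributing +1 × 24740 = +24740 cm⁻¹.
Combining: -45360 + 24740 = -20620 cm⁻¹.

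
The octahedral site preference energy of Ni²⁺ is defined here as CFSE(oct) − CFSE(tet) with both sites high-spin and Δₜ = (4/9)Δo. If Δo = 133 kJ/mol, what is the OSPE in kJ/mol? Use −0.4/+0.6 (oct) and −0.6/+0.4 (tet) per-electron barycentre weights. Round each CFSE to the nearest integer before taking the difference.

Ni is in group 10, so Ni²⁺ is d⁸ (10 − 2 = 8).
Octahedral high-spin t₂g⁶ eg²: CFSE = -1.2 × 133 = -160 kJ/mol.
Tetrahedral e⁴ t₂⁴ gives -0.8Δₜ = -0.8 × (4/9) × 133 = -47 kJ/mol.
OSPE = CFSE(oct) − CFSE(tet) = -160 − (-47) = -113 kJ/mol.

-113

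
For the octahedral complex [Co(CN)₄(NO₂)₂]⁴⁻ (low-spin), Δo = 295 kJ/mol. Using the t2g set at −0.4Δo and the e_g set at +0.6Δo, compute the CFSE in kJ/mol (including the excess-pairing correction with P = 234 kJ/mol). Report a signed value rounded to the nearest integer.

Ligand charges: 4×(-1) from CN⁻ and 2×(-1) from NO₂⁻ sum to -6; with overall charge -4, Co is +2.
Group 9 minus oxidation state +2 gives a d⁷ configuration for Co²⁺.
Electron filling gives t2g^6 e_g^1.
CFSE(orbital) = 6×(-0.4Δo) + 1×(0.6Δo) = -1.8Δo; with Δo = 295 kJ/mol that is -531 kJ/mol.
Pairing penalty: 3 pairs vs 2 in the high-spin reference → 1 extra × P = 234 kJ/mol.
Combining: -531 + 234 = -297 kJ/mol.

-297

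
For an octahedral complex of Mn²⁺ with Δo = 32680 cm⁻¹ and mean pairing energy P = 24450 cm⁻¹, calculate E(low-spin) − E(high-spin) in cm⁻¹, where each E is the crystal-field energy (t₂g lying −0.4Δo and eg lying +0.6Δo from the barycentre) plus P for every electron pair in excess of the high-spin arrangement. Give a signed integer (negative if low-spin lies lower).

-16460

Mn sits in group 7; removing 2 electrons leaves Mn²⁺ with 7 − 2 = 5 d electrons.
In the high-spin limit (t₂g³ eg²) the orbital term is 0.0Δo = 0 cm⁻¹, with no excess pairing.
Low-spin t₂g⁵ eg⁰ gives -2.0Δo = -65360 cm⁻¹, but forming 2 extra pairs costs 2P = 48900 cm⁻¹, so E(LS) = -65360 + 48900 = -16460 cm⁻¹.
The difference is -16460 − (0) = -16460 cm⁻¹, so low-spin lies lower.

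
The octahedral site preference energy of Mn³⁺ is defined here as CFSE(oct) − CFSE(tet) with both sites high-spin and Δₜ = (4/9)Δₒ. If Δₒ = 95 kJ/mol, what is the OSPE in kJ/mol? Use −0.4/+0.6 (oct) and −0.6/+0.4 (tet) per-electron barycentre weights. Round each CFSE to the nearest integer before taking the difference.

Group 7 minus oxidation state +3 gives a d⁴ configuration for Mn³⁺.
In an octahedral site d⁴ (HS) is t2g^3 e_g^1, giving CFSE(oct) = -0.6Δₒ = -57 kJ/mol.
In a tetrahedral site the filling is e^2 t2^2: CFSE(tet) = -0.4Δₜ = -0.4 × (4/9)(95) = -17 kJ/mol.
OSPE = -57 − (-17) = -40 kJ/mol.

-40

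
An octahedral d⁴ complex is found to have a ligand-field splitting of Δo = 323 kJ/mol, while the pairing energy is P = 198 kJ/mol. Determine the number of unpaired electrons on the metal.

2

Δo > P, so pairing is preferred: the ground state is low-spin.
Configuration: t2g^4 e_g^0.
Unpaired electrons: 2.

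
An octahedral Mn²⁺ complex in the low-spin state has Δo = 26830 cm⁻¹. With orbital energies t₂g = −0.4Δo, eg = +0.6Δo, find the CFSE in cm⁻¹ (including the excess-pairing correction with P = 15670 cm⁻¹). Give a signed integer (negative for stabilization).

-22320

Group 7 minus oxidation state +2 gives a d⁵ configuration for Mn²⁺.
Configuration: t₂g⁵ eg⁰.
Orbital CFSE = 5(-0.4) + 0(0.6) = -2.0Δo = -2.0 × 26830 = -53660 cm⁻¹.
Pairing penalty: 2 pairs vs 0 in the high-spin reference → 2 extra × P = 31340 cm⁻¹.
Overall CFSE = -53660 + 31340 = -22320 cm⁻¹.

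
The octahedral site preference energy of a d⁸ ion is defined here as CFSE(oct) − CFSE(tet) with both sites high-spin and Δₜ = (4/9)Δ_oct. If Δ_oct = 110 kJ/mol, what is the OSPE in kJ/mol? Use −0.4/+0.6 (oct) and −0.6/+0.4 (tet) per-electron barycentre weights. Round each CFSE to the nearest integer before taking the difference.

Octahedral (high-spin): t₂g⁶ eg², CFSE = 6(−0.4) + 2(+0.6) = -1.2Δ_oct = -1.2 × 110 = -132 kJ/mol.
Tetrahedral: e⁴ t₂⁴, CFSE = 4(−0.6) + 4(+0.4) = -0.8Δₜ = -0.8 × (4/9) × 110 = -39 kJ/mol.
Subtracting, OSPE = -132 − (-39) = -93 kJ/mol.

-93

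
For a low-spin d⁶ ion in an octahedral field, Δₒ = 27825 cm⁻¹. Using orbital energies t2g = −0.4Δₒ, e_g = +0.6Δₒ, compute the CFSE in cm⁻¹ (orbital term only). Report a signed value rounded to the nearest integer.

-66780

Configuration: t2g^6 e_g^0.
Orbital CFSE = 6(-0.4) + 0(0.6) = -2.4Δₒ = -2.4 × 27825 = -66780 cm⁻¹.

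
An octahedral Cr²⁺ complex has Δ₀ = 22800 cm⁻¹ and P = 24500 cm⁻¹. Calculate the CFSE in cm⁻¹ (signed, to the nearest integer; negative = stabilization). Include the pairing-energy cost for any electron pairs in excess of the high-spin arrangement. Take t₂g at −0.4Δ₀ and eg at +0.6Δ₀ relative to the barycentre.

-13680

Group 6 minus oxidation state +2 gives a d⁴ configuration for Cr²⁺.
Here Δ₀ < P (22800 < 24500), so the high-spin state is favoured.
Filling d⁴ accordingly: t₂g³ eg¹.
Orbital CFSE = -0.6Δ₀ = -0.6 × 22800 = -13680 cm⁻¹.
High-spin has no excess pairs, so no pairing correction applies.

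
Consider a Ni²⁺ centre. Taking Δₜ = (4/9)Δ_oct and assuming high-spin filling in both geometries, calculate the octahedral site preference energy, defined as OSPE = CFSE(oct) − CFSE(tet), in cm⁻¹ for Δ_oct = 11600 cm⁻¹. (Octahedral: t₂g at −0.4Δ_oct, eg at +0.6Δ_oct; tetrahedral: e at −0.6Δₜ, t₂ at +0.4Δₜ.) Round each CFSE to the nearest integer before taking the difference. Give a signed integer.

-9796

Ni sits in group 10; removing 2 electrons leaves Ni²⁺ with 10 − 2 = 8 d electrons.
In an octahedral site d⁸ (HS) is t₂g⁶ eg², giving CFSE(oct) = -1.2Δ_oct = -13920 cm⁻¹.
Tetrahedral: e⁴ t₂⁴, CFSE = 4(−0.6) + 4(+0.4) = -0.8Δₜ = -0.8 × (4/9) × 11600 = -4124 cm⁻¹.
Subtracting, OSPE = -13920 − (-4124) = -9796 cm⁻¹.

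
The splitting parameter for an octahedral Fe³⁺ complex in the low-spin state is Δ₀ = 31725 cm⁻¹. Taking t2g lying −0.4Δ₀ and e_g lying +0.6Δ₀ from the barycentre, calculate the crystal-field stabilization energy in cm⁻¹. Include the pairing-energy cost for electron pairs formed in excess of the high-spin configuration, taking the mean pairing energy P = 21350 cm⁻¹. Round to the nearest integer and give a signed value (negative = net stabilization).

Fe sits in group 8; removing 3 electrons leaves Fe³⁺ with 8 − 3 = 5 d electrons.
Configuration: t2g^5 e_g^0.
CFSE(orbital) = 5×(-0.4Δ₀) + 0×(0.6Δ₀) = -2.0Δ₀; with Δ₀ = 31725 cm⁻¹ that is -63450 cm⁻¹.
Pairing penalty: 2 pairs vs 0 in the high-spin reference → 2 extra × P = 42700 cm⁻¹.
Combining: -63450 + 42700 = -20750 cm⁻¹.

-20750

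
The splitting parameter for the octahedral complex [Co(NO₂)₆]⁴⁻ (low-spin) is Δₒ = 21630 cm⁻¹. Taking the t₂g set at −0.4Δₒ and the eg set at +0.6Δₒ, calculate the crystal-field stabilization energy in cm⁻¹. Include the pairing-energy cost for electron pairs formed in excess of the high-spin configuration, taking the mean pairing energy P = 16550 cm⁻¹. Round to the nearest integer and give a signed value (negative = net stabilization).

Each NO₂⁻ contributes -1; 6 × (-1) = -6. With overall charge -4, Co is in the +2 oxidation state.
Co²⁺: group 9, so d-count = 9 − 2 = 7.
The d⁷ electrons fill as t₂g⁶ eg¹.
The orbital stabilization is -1.8Δₒ = -1.8 × 21630 = -38934 cm⁻¹.
Pairing penalty: 3 pairs vs 2 in the high-spin reference → 1 extra × P = 16550 cm⁻¹.
Combining: -38934 + 16550 = -22384 cm⁻¹.

-22384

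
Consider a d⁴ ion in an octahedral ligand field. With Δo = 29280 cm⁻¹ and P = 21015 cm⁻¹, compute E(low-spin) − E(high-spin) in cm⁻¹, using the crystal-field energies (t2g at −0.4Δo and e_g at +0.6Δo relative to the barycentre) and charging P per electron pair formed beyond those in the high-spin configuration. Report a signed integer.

-8265

High-spin: t2g^3 e_g^1, CFSE = -0.6Δo = -17568 cm⁻¹.
Low-spin: t2g^4 e_g^0, orbital CFSE = -1.6Δo = -46848 cm⁻¹; plus 1 excess pair × P = +21015 cm⁻¹; total -25833 cm⁻¹.
The difference is -25833 − (-17568) = -8265 cm⁻¹, so low-spin lies lower.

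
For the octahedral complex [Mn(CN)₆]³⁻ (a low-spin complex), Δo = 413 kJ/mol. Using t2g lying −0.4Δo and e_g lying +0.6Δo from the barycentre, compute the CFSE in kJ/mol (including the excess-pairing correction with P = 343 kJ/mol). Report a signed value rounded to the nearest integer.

-318

Each CN⁻ contributes -1; 6 × (-1) = -6. With overall charge -3, Mn is in the +3 oxidation state.
Mn³⁺: group 7, so d-count = 7 − 3 = 4.
Electron filling gives t2g^4 e_g^0.
Orbital CFSE = 4(-0.4) + 0(0.6) = -1.6Δo = -1.6 × 413 = -661 kJ/mol.
High-spin d⁴ would be t2g^3 e_g^1 with 0 pairs; low-spin has 1, so 1 excess pair costs +1P = +343 kJ/mol.
Overall CFSE = -661 + 343 = -318 kJ/mol.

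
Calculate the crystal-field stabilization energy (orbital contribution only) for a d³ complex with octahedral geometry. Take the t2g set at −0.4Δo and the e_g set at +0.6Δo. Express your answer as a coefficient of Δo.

-1.2 Δo

For octahedral d³ the high- and low-spin configurations coincide.
Configuration: t2g^3 e_g^0.
CFSE = 3(-0.4Δo) + 0(0.6Δo) = -1.2Δo + 0.0Δo = -1.2Δo.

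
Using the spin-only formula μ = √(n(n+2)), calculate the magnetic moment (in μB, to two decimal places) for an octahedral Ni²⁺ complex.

Ni²⁺: group 10, so d-count = 10 − 2 = 8.
For octahedral d⁸ the high- and low-spin configurations coincide.
Configuration: t₂g⁶ eg² → 2 unpaired electrons.
μ(spin-only) = √[2(2+2)] = √8 ≈ 2.83 μB.

2.83 μB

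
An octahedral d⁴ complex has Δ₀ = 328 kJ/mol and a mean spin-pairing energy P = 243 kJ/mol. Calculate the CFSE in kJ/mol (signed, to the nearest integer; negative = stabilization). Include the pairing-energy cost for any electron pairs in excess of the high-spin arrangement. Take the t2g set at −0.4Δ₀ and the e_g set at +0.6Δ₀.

Since Δ₀ = 328 kJ/mol > P = 243 kJ/mol, the complex adopts the low-spin configuration.
Configuration: t2g^4 e_g^0.
Orbital CFSE = -1.6Δ₀ = -1.6 × 328 = -525 kJ/mol.
Excess pairs vs high-spin: 1 − 0 = 1; pairing cost = +243 kJ/mol.
Net CFSE = -525 + 243 = -282 kJ/mol.

-282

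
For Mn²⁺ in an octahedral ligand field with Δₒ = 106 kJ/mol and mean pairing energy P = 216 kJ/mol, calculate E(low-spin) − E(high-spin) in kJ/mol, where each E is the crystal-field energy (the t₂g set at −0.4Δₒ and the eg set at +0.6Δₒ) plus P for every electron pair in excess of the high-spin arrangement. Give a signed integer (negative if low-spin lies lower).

Mn²⁺: group 7, so d-count = 7 − 2 = 5.
In the high-spin limit (t₂g³ eg²) the orbital term is 0.0Δₒ = 0 kJ/mol, with no excess pairing.
For low-spin the configuration is t₂g⁵ eg⁰: orbital energy -2.0 × 106 = -212 kJ/mol, and 2 additional pairs relative to high-spin add 432 kJ/mol, giving 220 kJ/mol.
The difference is 220 − (0) = 220 kJ/mol, so high-spin lies lower.

220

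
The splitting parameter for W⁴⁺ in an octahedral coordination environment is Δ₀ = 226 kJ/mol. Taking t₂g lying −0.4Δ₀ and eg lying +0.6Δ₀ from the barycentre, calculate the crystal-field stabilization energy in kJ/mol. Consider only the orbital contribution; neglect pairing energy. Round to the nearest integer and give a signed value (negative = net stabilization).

-181

W⁴⁺: group 6, so d-count = 6 − 4 = 2.
For octahedral d² the high- and low-spin configurations coincide.
The d² electrons fill as t₂g² eg⁰.
CFSE(orbital) = 2×(-0.4Δ₀) + 0×(0.6Δ₀) = -0.8Δ₀; with Δ₀ = 226 kJ/mol that is -181 kJ/mol.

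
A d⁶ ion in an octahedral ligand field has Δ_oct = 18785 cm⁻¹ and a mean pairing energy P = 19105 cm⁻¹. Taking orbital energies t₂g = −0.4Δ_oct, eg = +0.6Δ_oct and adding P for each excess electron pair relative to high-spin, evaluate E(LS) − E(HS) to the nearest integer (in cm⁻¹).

In the high-spin limit (t₂g⁴ eg²) the orbital term is -0.4Δ_oct = -7514 cm⁻¹, with no excess pairing.
Low-spin: t₂g⁶ eg⁰, orbital CFSE = -2.4Δ_oct = -45084 cm⁻¹; plus 2 excess pairs × P = +38210 cm⁻¹; total -6874 cm⁻¹.
Thus E(LS) − E(HS) = 640 cm⁻¹.

640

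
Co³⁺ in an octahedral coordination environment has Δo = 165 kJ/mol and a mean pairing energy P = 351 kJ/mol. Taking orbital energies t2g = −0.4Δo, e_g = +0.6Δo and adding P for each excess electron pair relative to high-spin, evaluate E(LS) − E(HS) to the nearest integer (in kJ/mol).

372

Co sits in group 9; removing 3 electrons leaves Co³⁺ with 9 − 3 = 6 d electrons.
High-spin d⁶ fills as t2g^4 e_g^2 with CFSE 4(−0.4) + 2(+0.6) = -0.4Δo = -66 kJ/mol.
For low-spin the configuration is t2g^6 e_g^0: orbital energy -2.4 × 165 = -396 kJ/mol, and 2 additional pairs relative to high-spin add 702 kJ/mol, giving 306 kJ/mol.
The difference is 306 − (-66) = 372 kJ/mol, so high-spin lies lower.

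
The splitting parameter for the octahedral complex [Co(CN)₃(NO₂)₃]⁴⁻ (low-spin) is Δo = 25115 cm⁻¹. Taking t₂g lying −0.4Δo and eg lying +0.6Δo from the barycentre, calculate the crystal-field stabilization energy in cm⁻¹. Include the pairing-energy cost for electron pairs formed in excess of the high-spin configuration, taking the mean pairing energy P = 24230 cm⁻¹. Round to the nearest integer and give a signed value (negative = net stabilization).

-20977

Ligand charges: 3×(-1) from CN⁻ and 3×(-1) from NO₂⁻ sum to -6; with overall charge -4, Co is +2.
Co is in group 9, so Co²⁺ is d⁷ (9 − 2 = 7).
Configuration: t₂g⁶ eg¹.
Orbital CFSE = 6(-0.4) + 1(0.6) = -1.8Δo = -1.8 × 25115 = -45207 cm⁻¹.
Relative to high-spin t₂g⁵ eg² (2 paired), the low-spin configuration has 1 additional pair, contributing +1 × 24230 = +24230 cm⁻¹.
Net CFSE = -45207 + 24230 = -20977 cm⁻¹.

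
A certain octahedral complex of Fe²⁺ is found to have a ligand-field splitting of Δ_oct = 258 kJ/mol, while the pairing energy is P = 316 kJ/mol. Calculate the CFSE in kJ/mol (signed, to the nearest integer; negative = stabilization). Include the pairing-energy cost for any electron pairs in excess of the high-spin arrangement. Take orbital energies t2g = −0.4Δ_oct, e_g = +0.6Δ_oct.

Fe sits in group 8; removing 2 electrons leaves Fe²⁺ with 8 − 2 = 6 d electrons.
Here Δ_oct < P (258 < 316), so the high-spin state is favoured.
Filling d⁶ accordingly: t2g^4 e_g^2.
Orbital CFSE = -0.4Δ_oct = -0.4 × 258 = -103 kJ/mol.
High-spin has no excess pairs, so no pairing correction applies.

-103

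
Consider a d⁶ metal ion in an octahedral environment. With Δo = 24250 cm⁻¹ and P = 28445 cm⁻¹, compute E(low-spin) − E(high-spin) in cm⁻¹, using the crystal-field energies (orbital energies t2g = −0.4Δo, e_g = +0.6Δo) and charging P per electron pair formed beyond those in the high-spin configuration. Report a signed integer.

8390

In the high-spin limit (t2g^4 e_g^2) the orbital term is -0.4Δo = -9700 cm⁻¹, with no excess pairing.
For low-spin the configuration is t2g^6 e_g^0: orbital energy -2.4 × 24250 = -58200 cm⁻¹, and 2 additional pairs relative to high-spin add 56890 cm⁻¹, giving -1310 cm⁻¹.
The difference is -1310 − (-9700) = 8390 cm⁻¹, so high-spin lies lower.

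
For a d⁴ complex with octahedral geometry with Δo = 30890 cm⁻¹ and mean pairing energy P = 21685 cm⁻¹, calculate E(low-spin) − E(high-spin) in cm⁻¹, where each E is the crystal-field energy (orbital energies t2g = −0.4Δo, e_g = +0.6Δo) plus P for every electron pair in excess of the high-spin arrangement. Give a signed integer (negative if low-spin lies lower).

-9205

High-spin d⁴ fills as t2g^3 e_g^1 with CFSE 3(−0.4) + 1(+0.6) = -0.6Δo = -18534 cm⁻¹.
For low-spin the configuration is t2g^4 e_g^0: orbital energy -1.6 × 30890 = -49424 cm⁻¹, and 1 additional pair relative to high-spin adds 21685 cm⁻¹, giving -27739 cm⁻¹.
E(LS) − E(HS) = -27739 − (-18534) = -9205 cm⁻¹.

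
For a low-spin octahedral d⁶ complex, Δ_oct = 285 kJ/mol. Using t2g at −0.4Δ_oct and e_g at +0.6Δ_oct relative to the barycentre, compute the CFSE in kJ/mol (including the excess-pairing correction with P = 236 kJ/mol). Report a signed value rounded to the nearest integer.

-212

Configuration: t2g^6 e_g^0.
Orbital CFSE = 6(-0.4) + 0(0.6) = -2.4Δ_oct = -2.4 × 285 = -684 kJ/mol.
High-spin d⁶ would be t2g^4 e_g^2 with 1 pair; low-spin has 3, so 2 excess pairs cost +2P = +472 kJ/mol.
Net CFSE = -684 + 472 = -212 kJ/mol.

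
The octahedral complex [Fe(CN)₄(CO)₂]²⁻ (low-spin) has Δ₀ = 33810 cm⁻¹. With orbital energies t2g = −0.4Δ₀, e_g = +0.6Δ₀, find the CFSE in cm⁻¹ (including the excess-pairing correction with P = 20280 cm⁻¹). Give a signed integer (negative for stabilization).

Ligand charges: 4×(-1) from CN⁻ and 2×(+0) from CO sum to -4; with overall charge -2, Fe is +2.
Fe is in group 8, so Fe²⁺ is d⁶ (8 − 2 = 6).
The d⁶ electrons fill as t2g^6 e_g^0.
Orbital CFSE = 6(-0.4) + 0(0.6) = -2.4Δ₀ = -2.4 × 33810 = -81144 cm⁻¹.
Relative to high-spin t2g^4 e_g^2 (1 paired), the low-spin configuration has 2 additional pairs, contributing +2 × 20280 = +40560 cm⁻¹.
Net CFSE = -81144 + 40560 = -40584 cm⁻¹.

-40584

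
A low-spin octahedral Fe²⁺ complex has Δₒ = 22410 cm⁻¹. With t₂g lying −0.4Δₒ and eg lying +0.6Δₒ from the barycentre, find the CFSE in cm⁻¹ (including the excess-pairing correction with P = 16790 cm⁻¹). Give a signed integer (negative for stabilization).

Fe is in group 8, so Fe²⁺ is d⁶ (8 − 2 = 6).
The d⁶ electrons fill as t₂g⁶ eg⁰.
Orbital CFSE = 6(-0.4) + 0(0.6) = -2.4Δₒ = -2.4 × 22410 = -53784 cm⁻¹.
Relative to high-spin t₂g⁴ eg² (1 paired), the low-spin configuration has 2 additional pairs, contributing +2 × 16790 = +33580 cm⁻¹.
Combining: -53784 + 33580 = -20204 cm⁻¹.

-20204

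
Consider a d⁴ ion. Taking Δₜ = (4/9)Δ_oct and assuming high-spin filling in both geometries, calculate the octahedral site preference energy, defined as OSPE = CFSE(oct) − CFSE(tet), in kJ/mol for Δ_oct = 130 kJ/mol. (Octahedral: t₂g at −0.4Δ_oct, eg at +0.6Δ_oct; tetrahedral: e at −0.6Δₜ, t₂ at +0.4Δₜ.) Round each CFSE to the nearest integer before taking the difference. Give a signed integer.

-55

Octahedral (high-spin): t₂g³ eg¹, CFSE = 3(−0.4) + 1(+0.6) = -0.6Δ_oct = -0.6 × 130 = -78 kJ/mol.
In a tetrahedral site the filling is e² t₂²: CFSE(tet) = -0.4Δₜ = -0.4 × (4/9)(130) = -23 kJ/mol.
OSPE = CFSE(oct) − CFSE(tet) = -78 − (-23) = -55 kJ/mol.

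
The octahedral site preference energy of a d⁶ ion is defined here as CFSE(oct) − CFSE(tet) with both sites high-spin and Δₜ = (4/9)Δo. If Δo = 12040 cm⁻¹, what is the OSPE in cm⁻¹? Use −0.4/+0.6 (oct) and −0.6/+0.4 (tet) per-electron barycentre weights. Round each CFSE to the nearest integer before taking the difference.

-1605

In an octahedral site d⁶ (HS) is t₂g⁴ eg², giving CFSE(oct) = -0.4Δo = -4816 cm⁻¹.
In a tetrahedral site the filling is e³ t₂³: CFSE(tet) = -0.6Δₜ = -0.6 × (4/9)(12040) = -3211 cm⁻¹.
OSPE = CFSE(oct) − CFSE(tet) = -4816 − (-3211) = -1605 cm⁻¹.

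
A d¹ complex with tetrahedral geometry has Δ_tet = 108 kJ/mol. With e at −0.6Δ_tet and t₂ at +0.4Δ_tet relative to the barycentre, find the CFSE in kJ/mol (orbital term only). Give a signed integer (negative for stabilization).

Tetrahedral fields are weak (Δₜ ≈ 4/9 Δₒ), so electrons fill high-spin.
The d¹ electrons fill as e¹ t₂⁰.
CFSE(orbital) = 1×(-0.6Δ_tet) + 0×(0.4Δ_tet) = -0.6Δ_tet; with Δ_tet = 108 kJ/mol that is -65 kJ/mol.

-65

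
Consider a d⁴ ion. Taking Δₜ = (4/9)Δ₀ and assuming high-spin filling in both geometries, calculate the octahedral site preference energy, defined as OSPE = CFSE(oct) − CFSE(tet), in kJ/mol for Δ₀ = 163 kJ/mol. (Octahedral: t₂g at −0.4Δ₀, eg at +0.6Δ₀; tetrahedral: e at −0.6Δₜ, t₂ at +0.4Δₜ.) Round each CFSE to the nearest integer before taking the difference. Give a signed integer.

Octahedral high-spin t2g^3 e_g^1: CFSE = -0.6 × 163 = -98 kJ/mol.
Tetrahedral e^2 t2^2 gives -0.4Δₜ = -0.4 × (4/9) × 163 = -29 kJ/mol.
OSPE = -98 − (-29) = -69 kJ/mol.

-69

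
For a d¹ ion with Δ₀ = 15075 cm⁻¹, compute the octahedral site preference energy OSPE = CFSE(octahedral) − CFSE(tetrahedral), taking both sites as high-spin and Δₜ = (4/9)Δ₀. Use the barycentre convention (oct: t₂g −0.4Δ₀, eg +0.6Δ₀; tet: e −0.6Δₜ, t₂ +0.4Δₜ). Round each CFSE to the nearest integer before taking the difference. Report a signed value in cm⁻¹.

-2010

Octahedral high-spin t2g^1 e_g^0: CFSE = -0.4 × 15075 = -6030 cm⁻¹.
Tetrahedral: e^1 t2^0, CFSE = 1(−0.6) + 0(+0.4) = -0.6Δₜ = -0.6 × (4/9) × 15075 = -4020 cm⁻¹.
OSPE = CFSE(oct) − CFSE(tet) = -6030 − (-4020) = -2010 cm⁻¹.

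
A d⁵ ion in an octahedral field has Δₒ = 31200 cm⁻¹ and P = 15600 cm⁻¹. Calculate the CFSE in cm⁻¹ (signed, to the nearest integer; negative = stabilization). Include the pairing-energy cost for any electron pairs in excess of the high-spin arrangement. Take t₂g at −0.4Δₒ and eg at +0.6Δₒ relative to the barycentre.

Here Δₒ > P (31200 > 15600), so the low-spin state is favoured.
Configuration: t₂g⁵ eg⁰.
Orbital CFSE = -2.0Δₒ = -2.0 × 31200 = -62400 cm⁻¹.
Excess pairs vs high-spin: 2 − 0 = 2; pairing cost = +31200 cm⁻¹.
Net CFSE = -62400 + 31200 = -31200 cm⁻¹.

-31200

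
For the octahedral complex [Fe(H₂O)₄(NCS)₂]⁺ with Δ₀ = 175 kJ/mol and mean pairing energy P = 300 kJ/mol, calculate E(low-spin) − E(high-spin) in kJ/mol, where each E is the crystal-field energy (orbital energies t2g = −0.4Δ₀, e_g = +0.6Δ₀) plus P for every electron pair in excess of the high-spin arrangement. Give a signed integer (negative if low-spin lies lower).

250

Ligand charges: 4×(+0) from H₂O and 2×(-1) from NCS⁻ sum to -2; with overall charge +1, Fe is +3.
Fe³⁺: group 8, so d-count = 8 − 3 = 5.
High-spin d⁵ fills as t2g^3 e_g^2 with CFSE 3(−0.4) + 2(+0.6) = 0.0Δ₀ = 0 kJ/mol.
Low-spin t2g^5 e_g^0 gives -2.0Δ₀ = -350 kJ/mol, but forming 2 extra pairs costs 2P = 600 kJ/mol, so E(LS) = -350 + 600 = 250 kJ/mol.
The difference is 250 − (0) = 250 kJ/mol, so high-spin lies lower.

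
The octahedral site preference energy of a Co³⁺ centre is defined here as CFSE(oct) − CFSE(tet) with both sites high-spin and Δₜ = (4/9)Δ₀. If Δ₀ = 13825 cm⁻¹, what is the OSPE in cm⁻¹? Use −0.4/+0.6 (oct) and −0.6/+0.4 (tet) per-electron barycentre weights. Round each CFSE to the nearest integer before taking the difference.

-1843

Group 9 minus oxidation state +3 gives a d⁶ configuration for Co³⁺.
In an octahedral site d⁶ (HS) is t2g^4 e_g^2, giving CFSE(oct) = -0.4Δ₀ = -5530 cm⁻¹.
Tetrahedral e^3 t2^3 gives -0.6Δₜ = -0.6 × (4/9) × 13825 = -3687 cm⁻¹.
OSPE = -5530 − (-3687) = -1843 cm⁻¹.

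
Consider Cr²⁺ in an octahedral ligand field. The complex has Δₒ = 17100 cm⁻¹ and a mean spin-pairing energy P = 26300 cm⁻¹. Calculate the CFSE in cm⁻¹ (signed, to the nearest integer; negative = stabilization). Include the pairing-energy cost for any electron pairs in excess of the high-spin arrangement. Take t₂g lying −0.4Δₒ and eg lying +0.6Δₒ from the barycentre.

Cr²⁺: group 6, so d-count = 6 − 2 = 4.
Here Δₒ < P (17100 < 26300), so the high-spin state is favoured.
Configuration: t₂g³ eg¹.
Orbital CFSE = -0.6Δₒ = -0.6 × 17100 = -10260 cm⁻¹.
High-spin has no excess pairs, so no pairing correction applies.

-10260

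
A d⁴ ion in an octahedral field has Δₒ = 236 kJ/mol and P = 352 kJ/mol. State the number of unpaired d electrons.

Δₒ < P, so pairing is avoided: the ground state is high-spin.
Configuration: t₂g³ eg¹.
Unpaired electrons: 4.

4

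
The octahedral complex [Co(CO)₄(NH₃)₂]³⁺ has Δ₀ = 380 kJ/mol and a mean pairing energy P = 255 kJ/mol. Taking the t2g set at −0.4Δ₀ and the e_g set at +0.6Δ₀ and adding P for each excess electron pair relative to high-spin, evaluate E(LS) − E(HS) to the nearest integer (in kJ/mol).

-250

Ligand charges: 4×(+0) from CO and 2×(+0) from NH₃ sum to +0; with overall charge +3, Co is +3.
Co is in group 9, so Co³⁺ is d⁶ (9 − 3 = 6).
High-spin: t2g^4 e_g^2, CFSE = -0.4Δ₀ = -152 kJ/mol.
Low-spin t2g^6 e_g^0 gives -2.4Δ₀ = -912 kJ/mol, but forming 2 extra pairs costs 2P = 510 kJ/mol, so E(LS) = -912 + 510 = -402 kJ/mol.
Thus E(LS) − E(HS) = -250 kJ/mol.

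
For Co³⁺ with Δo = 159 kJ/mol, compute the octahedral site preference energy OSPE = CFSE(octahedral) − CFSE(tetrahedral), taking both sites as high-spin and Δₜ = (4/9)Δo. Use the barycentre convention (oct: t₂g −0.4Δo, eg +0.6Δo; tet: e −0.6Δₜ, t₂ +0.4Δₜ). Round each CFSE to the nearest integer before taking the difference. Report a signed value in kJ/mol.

-22

Co sits in group 9; removing 3 electrons leaves Co³⁺ with 9 − 3 = 6 d electrons.
Octahedral high-spin t₂g⁴ eg²: CFSE = -0.4 × 159 = -64 kJ/mol.
Tetrahedral e³ t₂³ gives -0.6Δₜ = -0.6 × (4/9) × 159 = -42 kJ/mol.
OSPE = CFSE(oct) − CFSE(tet) = -64 − (-42) = -22 kJ/mol.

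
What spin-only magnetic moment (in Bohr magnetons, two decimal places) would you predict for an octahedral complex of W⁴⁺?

W⁴⁺: group 6, so d-count = 6 − 4 = 2.
Configuration: t₂g² eg⁰ → 2 unpaired electrons.
μ(spin-only) = √[2(2+2)] = √8 ≈ 2.83 Bohr magnetons.

2.83 Bohr magnetons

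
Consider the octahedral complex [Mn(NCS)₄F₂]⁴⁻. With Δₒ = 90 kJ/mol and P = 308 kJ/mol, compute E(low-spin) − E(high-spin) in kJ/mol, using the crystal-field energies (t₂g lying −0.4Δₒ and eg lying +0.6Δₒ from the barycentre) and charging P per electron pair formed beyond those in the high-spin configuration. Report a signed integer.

436

Ligand charges: 4×(-1) from NCS⁻ and 2×(-1) from F⁻ sum to -6; with overall charge -4, Mn is +2.
Mn is in group 7, so Mn²⁺ is d⁵ (7 − 2 = 5).
High-spin: t₂g³ eg², CFSE = 0.0Δₒ = 0 kJ/mol.
Low-spin: t₂g⁵ eg⁰, orbital CFSE = -2.0Δₒ = -180 kJ/mol; plus 2 excess pairs × P = +616 kJ/mol; total 436 kJ/mol.
The difference is 436 − (0) = 436 kJ/mol, so high-spin lies lower.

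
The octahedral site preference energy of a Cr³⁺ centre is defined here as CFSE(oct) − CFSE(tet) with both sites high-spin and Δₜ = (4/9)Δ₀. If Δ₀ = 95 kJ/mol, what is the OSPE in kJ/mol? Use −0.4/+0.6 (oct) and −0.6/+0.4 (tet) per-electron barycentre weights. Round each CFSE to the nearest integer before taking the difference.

-80

Cr is in group 6, so Cr³⁺ is d³ (6 − 3 = 3).
In an octahedral site d³ (HS) is t₂g³ eg⁰, giving CFSE(oct) = -1.2Δ₀ = -114 kJ/mol.
Tetrahedral e² t₂¹ gives -0.8Δₜ = -0.8 × (4/9) × 95 = -34 kJ/mol.
OSPE = CFSE(oct) − CFSE(tet) = -114 − (-34) = -80 kJ/mol.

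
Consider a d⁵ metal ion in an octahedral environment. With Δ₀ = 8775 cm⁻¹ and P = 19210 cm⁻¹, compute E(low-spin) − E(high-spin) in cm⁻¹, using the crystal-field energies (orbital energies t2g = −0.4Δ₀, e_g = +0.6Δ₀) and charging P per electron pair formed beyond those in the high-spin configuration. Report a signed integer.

High-spin d⁵ fills as t2g^3 e_g^2 with CFSE 3(−0.4) + 2(+0.6) = 0.0Δ₀ = 0 cm⁻¹.
Low-spin: t2g^5 e_g^0, orbital CFSE = -2.0Δ₀ = -17550 cm⁻¹; plus 2 excess pairs × P = +38420 cm⁻¹; total 20870 cm⁻¹.
E(LS) − E(HS) = 20870 − (0) = 20870 cm⁻¹.

20870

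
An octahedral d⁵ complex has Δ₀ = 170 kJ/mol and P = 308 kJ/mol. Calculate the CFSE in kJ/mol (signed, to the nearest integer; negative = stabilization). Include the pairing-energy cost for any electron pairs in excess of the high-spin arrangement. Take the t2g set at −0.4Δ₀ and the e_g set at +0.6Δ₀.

Since Δ₀ = 170 kJ/mol < P = 308 kJ/mol, the complex adopts the high-spin configuration.
Configuration: t2g^3 e_g^2.
Orbital CFSE = 0.0Δ₀ = 0.0 × 170 = 0 kJ/mol.
High-spin has no excess pairs, so no pairing correction applies.

0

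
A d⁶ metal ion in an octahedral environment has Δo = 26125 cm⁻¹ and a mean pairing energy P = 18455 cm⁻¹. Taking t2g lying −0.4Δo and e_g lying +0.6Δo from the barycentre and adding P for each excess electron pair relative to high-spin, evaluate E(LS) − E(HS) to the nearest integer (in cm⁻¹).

-15340

High-spin d⁶ fills as t2g^4 e_g^2 with CFSE 4(−0.4) + 2(+0.6) = -0.4Δo = -10450 cm⁻¹.
Low-spin: t2g^6 e_g^0, orbital CFSE = -2.4Δo = -62700 cm⁻¹; plus 2 excess pairs × P = +36910 cm⁻¹; total -25790 cm⁻¹.
Thus E(LS) − E(HS) = -15340 cm⁻¹.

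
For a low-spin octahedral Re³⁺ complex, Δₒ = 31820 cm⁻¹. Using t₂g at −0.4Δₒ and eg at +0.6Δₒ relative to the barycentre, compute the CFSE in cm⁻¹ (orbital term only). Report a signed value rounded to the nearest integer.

Re sits in group 7; removing 3 electrons leaves Re³⁺ with 7 − 3 = 4 d electrons.
Configuration: t₂g⁴ eg⁰.
Orbital CFSE = 4(-0.4) + 0(0.6) = -1.6Δₒ = -1.6 × 31820 = -50912 cm⁻¹.

-50912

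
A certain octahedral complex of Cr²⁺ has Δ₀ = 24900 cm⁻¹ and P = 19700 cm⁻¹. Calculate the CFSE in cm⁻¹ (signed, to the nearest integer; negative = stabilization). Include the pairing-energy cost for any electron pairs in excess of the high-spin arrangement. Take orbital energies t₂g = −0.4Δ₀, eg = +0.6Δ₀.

-20140

Cr sits in group 6; removing 2 electrons leaves Cr²⁺ with 6 − 2 = 4 d electrons.
Δ₀ > P, so pairing is preferred: the ground state is low-spin.
That gives t₂g⁴ eg⁰.
Orbital CFSE = -1.6Δ₀ = -1.6 × 24900 = -39840 cm⁻¹.
Excess pairs vs high-spin: 1 − 0 = 1; pairing cost = +19700 cm⁻¹.
Net CFSE = -39840 + 19700 = -20140 cm⁻¹.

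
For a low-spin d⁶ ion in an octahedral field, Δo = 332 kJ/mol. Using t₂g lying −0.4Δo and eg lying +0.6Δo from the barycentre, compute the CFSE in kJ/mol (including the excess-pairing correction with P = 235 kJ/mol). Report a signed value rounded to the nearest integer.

-327

Electron filling gives t₂g⁶ eg⁰.
CFSE(orbital) = 6×(-0.4Δo) + 0×(0.6Δo) = -2.4Δo; with Δo = 332 kJ/mol that is -797 kJ/mol.
High-spin d⁶ would be t₂g⁴ eg² with 1 pair; low-spin has 3, so 2 excess pairs cost +2P = +470 kJ/mol.
Net CFSE = -797 + 470 = -327 kJ/mol.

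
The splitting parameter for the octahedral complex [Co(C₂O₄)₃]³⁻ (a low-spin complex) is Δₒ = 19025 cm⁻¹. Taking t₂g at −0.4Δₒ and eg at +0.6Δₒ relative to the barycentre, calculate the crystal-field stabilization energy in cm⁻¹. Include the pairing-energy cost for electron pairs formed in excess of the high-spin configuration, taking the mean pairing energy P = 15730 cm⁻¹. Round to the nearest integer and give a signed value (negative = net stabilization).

-14200

Each C₂O₄²⁻ contributes -2; 3 × (-2) = -6. With overall charge -3, Co is in the +3 oxidation state.
Co is in group 9, so Co³⁺ is d⁶ (9 − 3 = 6).
The d⁶ electrons fill as t₂g⁶ eg⁰.
The orbital stabilization is -2.4Δₒ = -2.4 × 19025 = -45660 cm⁻¹.
Pairing penalty: 3 pairs vs 1 in the high-spin reference → 2 extra × P = 31460 cm⁻¹.
Combining: -45660 + 31460 = -14200 cm⁻¹.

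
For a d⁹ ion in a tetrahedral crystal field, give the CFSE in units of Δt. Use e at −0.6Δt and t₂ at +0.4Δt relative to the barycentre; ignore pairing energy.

With tetrahedral geometry the complex is necessarily high-spin.
Configuration: e⁴ t₂⁵.
CFSE = 4(-0.6Δt) + 5(0.4Δt) = -2.4Δt + 2.0Δt = -0.4Δt.

-0.4 Δt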